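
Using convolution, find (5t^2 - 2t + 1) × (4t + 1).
Ascending coefficients: a = [1, -2, 5], b = [1, 4]. c[0] = 1×1 = 1; c[1] = 1×4 + -2×1 = 2; c[2] = -2×4 + 5×1 = -3; c[3] = 5×4 = 20. Result coefficients: [1, 2, -3, 20] → 20t^3 - 3t^2 + 2t + 1

20t^3 - 3t^2 + 2t + 1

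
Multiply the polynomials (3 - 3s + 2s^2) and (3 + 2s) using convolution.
Ascending coefficients: a = [3, -3, 2], b = [3, 2]. c[0] = 3×3 = 9; c[1] = 3×2 + -3×3 = -3; c[2] = -3×2 + 2×3 = 0; c[3] = 2×2 = 4. Result coefficients: [9, -3, 0, 4] → 9 - 3s + 4s^3

9 - 3s + 4s^3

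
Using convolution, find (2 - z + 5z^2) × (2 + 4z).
Ascending coefficients: a = [2, -1, 5], b = [2, 4]. c[0] = 2×2 = 4; c[1] = 2×4 + -1×2 = 6; c[2] = -1×4 + 5×2 = 6; c[3] = 5×4 = 20. Result coefficients: [4, 6, 6, 20] → 4 + 6z + 6z^2 + 20z^3

4 + 6z + 6z^2 + 20z^3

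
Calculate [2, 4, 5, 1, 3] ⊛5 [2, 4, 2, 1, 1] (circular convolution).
Use y[k] = Σ_j u[j]·v[(k-j) mod 5]. y[0] = 2×2 + 4×1 + 5×1 + 1×2 + 3×4 = 27; y[1] = 2×4 + 4×2 + 5×1 + 1×1 + 3×2 = 28; y[2] = 2×2 + 4×4 + 5×2 + 1×1 + 3×1 = 34; y[3] = 2×1 + 4×2 + 5×4 + 1×2 + 3×1 = 35; y[4] = 2×1 + 4×1 + 5×2 + 1×4 + 3×2 = 26. Result: [27, 28, 34, 35, 26]

[27, 28, 34, 35, 26]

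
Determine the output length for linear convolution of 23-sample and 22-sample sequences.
Linear/full convolution length: m + n - 1 = 23 + 22 - 1 = 44

44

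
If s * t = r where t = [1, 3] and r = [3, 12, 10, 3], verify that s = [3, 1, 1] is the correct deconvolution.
Forward-compute [3, 1, 1] * [1, 3]: r[0] = 3×1 = 3; r[1] = 3×3 + 1×1 = 10; r[2] = 1×3 + 1×1 = 4; r[3] = 1×3 = 3 → [3, 10, 4, 3]. Does not match given r = [3, 12, 10, 3].

Not verified. [3, 1, 1] * [1, 3] = [3, 10, 4, 3], which differs from [3, 12, 10, 3] at index 1.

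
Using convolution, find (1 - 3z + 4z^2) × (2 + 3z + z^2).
Ascending coefficients: a = [1, -3, 4], b = [2, 3, 1]. c[0] = 1×2 = 2; c[1] = 1×3 + -3×2 = -3; c[2] = 1×1 + -3×3 + 4×2 = 0; c[3] = -3×1 + 4×3 = 9; c[4] = 4×1 = 4. Result coefficients: [2, -3, 0, 9, 4] → 2 - 3z + 9z^3 + 4z^4

2 - 3z + 9z^3 + 4z^4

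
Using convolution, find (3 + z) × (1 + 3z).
Ascending coefficients: a = [3, 1], b = [1, 3]. c[0] = 3×1 = 3; c[1] = 3×3 + 1×1 = 10; c[2] = 1×3 = 3. Result coefficients: [3, 10, 3] → 3 + 10z + 3z^2

3 + 10z + 3z^2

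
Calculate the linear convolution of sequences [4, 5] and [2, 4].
y[0] = 4×2 = 8; y[1] = 4×4 + 5×2 = 26; y[2] = 5×4 = 20

[8, 26, 20]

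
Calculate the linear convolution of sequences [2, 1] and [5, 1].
y[0] = 2×5 = 10; y[1] = 2×1 + 1×5 = 7; y[2] = 1×1 = 1

[10, 7, 1]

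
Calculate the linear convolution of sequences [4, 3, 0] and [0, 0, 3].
y[0] = 4×0 = 0; y[1] = 4×0 + 3×0 = 0; y[2] = 4×3 + 3×0 + 0×0 = 12; y[3] = 3×3 + 0×0 = 9; y[4] = 0×3 = 0

[0, 0, 12, 9, 0]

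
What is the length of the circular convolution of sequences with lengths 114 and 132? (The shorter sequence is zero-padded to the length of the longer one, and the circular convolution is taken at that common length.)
Circular convolution (zero-padding the shorter input) has length max(m, n) = max(114, 132) = 132

132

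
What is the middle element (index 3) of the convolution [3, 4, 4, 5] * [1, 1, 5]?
Use y[k] = Σ_i a[i]·b[k-i] at k=3. y[3] = 4×5 + 4×1 + 5×1 = 29

29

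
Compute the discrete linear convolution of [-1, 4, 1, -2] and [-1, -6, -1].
y[0] = -1×-1 = 1; y[1] = -1×-6 + 4×-1 = 2; y[2] = -1×-1 + 4×-6 + 1×-1 = -24; y[3] = 4×-1 + 1×-6 + -2×-1 = -8; y[4] = 1×-1 + -2×-6 = 11; y[5] = -2×-1 = 2

[1, 2, -24, -8, 11, 2]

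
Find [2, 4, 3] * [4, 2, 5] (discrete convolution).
y[0] = 2×4 = 8; y[1] = 2×2 + 4×4 = 20; y[2] = 2×5 + 4×2 + 3×4 = 30; y[3] = 4×5 + 3×2 = 26; y[4] = 3×5 = 15

[8, 20, 30, 26, 15]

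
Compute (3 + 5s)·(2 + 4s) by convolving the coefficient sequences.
Ascending coefficients: a = [3, 5], b = [2, 4]. c[0] = 3×2 = 6; c[1] = 3×4 + 5×2 = 22; c[2] = 5×4 = 20. Result coefficients: [6, 22, 20] → 6 + 22s + 20s^2

6 + 22s + 20s^2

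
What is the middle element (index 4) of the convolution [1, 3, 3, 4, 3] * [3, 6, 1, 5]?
Use y[k] = Σ_i a[i]·b[k-i] at k=4. y[4] = 3×5 + 3×1 + 4×6 + 3×3 = 51

51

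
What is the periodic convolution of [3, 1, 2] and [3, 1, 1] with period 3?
Use y[k] = Σ_j f[j]·g[(k-j) mod 3]. y[0] = 3×3 + 1×1 + 2×1 = 12; y[1] = 3×1 + 1×3 + 2×1 = 8; y[2] = 3×1 + 1×1 + 2×3 = 10. Result: [12, 8, 10]

[12, 8, 10]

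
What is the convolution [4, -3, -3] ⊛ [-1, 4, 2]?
y[0] = 4×-1 = -4; y[1] = 4×4 + -3×-1 = 19; y[2] = 4×2 + -3×4 + -3×-1 = -1; y[3] = -3×2 + -3×4 = -18; y[4] = -3×2 = -6

[-4, 19, -1, -18, -6]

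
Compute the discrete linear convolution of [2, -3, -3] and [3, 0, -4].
y[0] = 2×3 = 6; y[1] = 2×0 + -3×3 = -9; y[2] = 2×-4 + -3×0 + -3×3 = -17; y[3] = -3×-4 + -3×0 = 12; y[4] = -3×-4 = 12

[6, -9, -17, 12, 12]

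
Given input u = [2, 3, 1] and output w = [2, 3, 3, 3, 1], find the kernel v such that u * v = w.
Output length 5 = len(u) + len(v) - 1 ⇒ len(v) = 3. Solve v forward using v[k] = (w[k] - Σ_{i≥1} u[i]·v[k-i]) / u[0]: v[0] = w[0] / u[0] = 2 / 2 = 1; v[1] = (w[1] - 3×1) / u[0] = (3 - 3×1) / 2 = 0; v[2] = (w[2] - 3×0 - 1×1) / u[0] = (3 - 3×0 - 1×1) / 2 = 1. So v = [1, 0, 1]. Forward-check [2, 3, 1] * [1, 0, 1]: w[0] = 2×1 = 2; w[1] = 2×0 + 3×1 = 3; w[2] = 2×1 + 3×0 + 1×1 = 3; w[3] = 3×1 + 1×0 = 3; w[4] = 1×1 = 1 → [2, 3, 3, 3, 1] ✓

[1, 0, 1]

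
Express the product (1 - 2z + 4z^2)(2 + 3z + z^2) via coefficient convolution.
Ascending coefficients: a = [1, -2, 4], b = [2, 3, 1]. c[0] = 1×2 = 2; c[1] = 1×3 + -2×2 = -1; c[2] = 1×1 + -2×3 + 4×2 = 3; c[3] = -2×1 + 4×3 = 10; c[4] = 4×1 = 4. Result coefficients: [2, -1, 3, 10, 4] → 2 - z + 3z^2 + 10z^3 + 4z^4

2 - z + 3z^2 + 10z^3 + 4z^4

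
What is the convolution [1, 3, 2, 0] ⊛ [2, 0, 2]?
y[0] = 1×2 = 2; y[1] = 1×0 + 3×2 = 6; y[2] = 1×2 + 3×0 + 2×2 = 6; y[3] = 3×2 + 2×0 + 0×2 = 6; y[4] = 2×2 + 0×0 = 4; y[5] = 0×2 = 0

[2, 6, 6, 6, 4, 0]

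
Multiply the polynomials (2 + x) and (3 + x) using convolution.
Ascending coefficients: a = [2, 1], b = [3, 1]. c[0] = 2×3 = 6; c[1] = 2×1 + 1×3 = 5; c[2] = 1×1 = 1. Result coefficients: [6, 5, 1] → 6 + 5x + x^2

6 + 5x + x^2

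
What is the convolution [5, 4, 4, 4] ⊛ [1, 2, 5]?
y[0] = 5×1 = 5; y[1] = 5×2 + 4×1 = 14; y[2] = 5×5 + 4×2 + 4×1 = 37; y[3] = 4×5 + 4×2 + 4×1 = 32; y[4] = 4×5 + 4×2 = 28; y[5] = 4×5 = 20

[5, 14, 37, 32, 28, 20]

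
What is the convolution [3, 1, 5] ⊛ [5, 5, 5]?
y[0] = 3×5 = 15; y[1] = 3×5 + 1×5 = 20; y[2] = 3×5 + 1×5 + 5×5 = 45; y[3] = 1×5 + 5×5 = 30; y[4] = 5×5 = 25

[15, 20, 45, 30, 25]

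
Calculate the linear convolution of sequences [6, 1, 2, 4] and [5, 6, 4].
y[0] = 6×5 = 30; y[1] = 6×6 + 1×5 = 41; y[2] = 6×4 + 1×6 + 2×5 = 40; y[3] = 1×4 + 2×6 + 4×5 = 36; y[4] = 2×4 + 4×6 = 32; y[5] = 4×4 = 16

[30, 41, 40, 36, 32, 16]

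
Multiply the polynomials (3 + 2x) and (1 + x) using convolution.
Ascending coefficients: a = [3, 2], b = [1, 1]. c[0] = 3×1 = 3; c[1] = 3×1 + 2×1 = 5; c[2] = 2×1 = 2. Result coefficients: [3, 5, 2] → 3 + 5x + 2x^2

3 + 5x + 2x^2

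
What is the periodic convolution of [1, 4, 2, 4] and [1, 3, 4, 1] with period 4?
Use y[k] = Σ_j x[j]·h[(k-j) mod 4]. y[0] = 1×1 + 4×1 + 2×4 + 4×3 = 25; y[1] = 1×3 + 4×1 + 2×1 + 4×4 = 25; y[2] = 1×4 + 4×3 + 2×1 + 4×1 = 22; y[3] = 1×1 + 4×4 + 2×3 + 4×1 = 27. Result: [25, 25, 22, 27]

[25, 25, 22, 27]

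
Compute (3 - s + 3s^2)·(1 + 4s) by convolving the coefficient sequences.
Ascending coefficients: a = [3, -1, 3], b = [1, 4]. c[0] = 3×1 = 3; c[1] = 3×4 + -1×1 = 11; c[2] = -1×4 + 3×1 = -1; c[3] = 3×4 = 12. Result coefficients: [3, 11, -1, 12] → 3 + 11s - s^2 + 12s^3

3 + 11s - s^2 + 12s^3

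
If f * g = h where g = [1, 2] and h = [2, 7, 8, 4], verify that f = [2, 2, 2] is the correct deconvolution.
Forward-compute [2, 2, 2] * [1, 2]: h[0] = 2×1 = 2; h[1] = 2×2 + 2×1 = 6; h[2] = 2×2 + 2×1 = 6; h[3] = 2×2 = 4 → [2, 6, 6, 4]. Does not match given h = [2, 7, 8, 4].

Not verified. [2, 2, 2] * [1, 2] = [2, 6, 6, 4], which differs from [2, 7, 8, 4] at index 1.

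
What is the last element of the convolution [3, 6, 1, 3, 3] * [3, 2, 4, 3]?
Use y[k] = Σ_i a[i]·b[k-i] at k=7. y[7] = 3×3 = 9

9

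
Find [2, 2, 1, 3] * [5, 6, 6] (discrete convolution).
y[0] = 2×5 = 10; y[1] = 2×6 + 2×5 = 22; y[2] = 2×6 + 2×6 + 1×5 = 29; y[3] = 2×6 + 1×6 + 3×5 = 33; y[4] = 1×6 + 3×6 = 24; y[5] = 3×6 = 18

[10, 22, 29, 33, 24, 18]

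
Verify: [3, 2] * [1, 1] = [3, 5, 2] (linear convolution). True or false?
Recompute linear convolution of [3, 2] and [1, 1]: y[0] = 3×1 = 3; y[1] = 3×1 + 2×1 = 5; y[2] = 2×1 = 2 → [3, 5, 2]. Given [3, 5, 2] matches, so answer: Yes

Yes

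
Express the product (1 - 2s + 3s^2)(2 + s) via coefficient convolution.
Ascending coefficients: a = [1, -2, 3], b = [2, 1]. c[0] = 1×2 = 2; c[1] = 1×1 + -2×2 = -3; c[2] = -2×1 + 3×2 = 4; c[3] = 3×1 = 3. Result coefficients: [2, -3, 4, 3] → 2 - 3s + 4s^2 + 3s^3

2 - 3s + 4s^2 + 3s^3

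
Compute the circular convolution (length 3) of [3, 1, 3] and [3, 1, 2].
Use y[k] = Σ_j s[j]·t[(k-j) mod 3]. y[0] = 3×3 + 1×2 + 3×1 = 14; y[1] = 3×1 + 1×3 + 3×2 = 12; y[2] = 3×2 + 1×1 + 3×3 = 16. Result: [14, 12, 16]

[14, 12, 16]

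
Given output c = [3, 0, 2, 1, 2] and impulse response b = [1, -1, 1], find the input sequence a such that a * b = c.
Deconvolve c=[3, 0, 2, 1, 2] by b=[1, -1, 1]. Since b[0]=1, solve forward: a[0] = c[0] / 1 = 3; a[1] = (c[1] - 3×-1) / 1 = 3; a[2] = (c[2] - 3×-1 - 3×1) / 1 = 2. So a = [3, 3, 2]. Check by forward convolution: c[0] = 3×1 = 3; c[1] = 3×-1 + 3×1 = 0; c[2] = 3×1 + 3×-1 + 2×1 = 2; c[3] = 3×1 + 2×-1 = 1; c[4] = 2×1 = 2

[3, 3, 2]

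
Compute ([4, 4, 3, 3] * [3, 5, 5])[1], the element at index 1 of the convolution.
Use y[k] = Σ_i a[i]·b[k-i] at k=1. y[1] = 4×5 + 4×3 = 32

32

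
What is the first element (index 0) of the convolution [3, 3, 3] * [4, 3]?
Use y[k] = Σ_i a[i]·b[k-i] at k=0. y[0] = 3×4 = 12

12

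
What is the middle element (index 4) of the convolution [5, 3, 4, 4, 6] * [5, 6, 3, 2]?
Use y[k] = Σ_i a[i]·b[k-i] at k=4. y[4] = 3×2 + 4×3 + 4×6 + 6×5 = 72

72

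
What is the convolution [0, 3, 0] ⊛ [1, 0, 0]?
y[0] = 0×1 = 0; y[1] = 0×0 + 3×1 = 3; y[2] = 0×0 + 3×0 + 0×1 = 0; y[3] = 3×0 + 0×0 = 0; y[4] = 0×0 = 0

[0, 3, 0, 0, 0]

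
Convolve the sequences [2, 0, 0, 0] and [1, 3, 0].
y[0] = 2×1 = 2; y[1] = 2×3 + 0×1 = 6; y[2] = 2×0 + 0×3 + 0×1 = 0; y[3] = 0×0 + 0×3 + 0×1 = 0; y[4] = 0×0 + 0×3 = 0; y[5] = 0×0 = 0

[2, 6, 0, 0, 0, 0]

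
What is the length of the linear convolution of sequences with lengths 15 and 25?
Linear/full convolution length: m + n - 1 = 15 + 25 - 1 = 39

39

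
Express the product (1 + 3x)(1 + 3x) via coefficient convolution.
Ascending coefficients: a = [1, 3], b = [1, 3]. c[0] = 1×1 = 1; c[1] = 1×3 + 3×1 = 6; c[2] = 3×3 = 9. Result coefficients: [1, 6, 9] → 1 + 6x + 9x^2

1 + 6x + 9x^2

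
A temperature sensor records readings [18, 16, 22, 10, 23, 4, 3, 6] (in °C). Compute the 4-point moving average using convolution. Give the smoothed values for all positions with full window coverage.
4-point moving average kernel = [1, 1, 1, 1]. Apply in 'valid' mode (full window coverage): avg[0] = (18 + 16 + 22 + 10) / 4 = 16.5; avg[1] = (16 + 22 + 10 + 23) / 4 = 17.75; avg[2] = (22 + 10 + 23 + 4) / 4 = 14.75; avg[3] = (10 + 23 + 4 + 3) / 4 = 10.0; avg[4] = (23 + 4 + 3 + 6) / 4 = 9.0. Smoothed values: [16.5, 17.75, 14.75, 10.0, 9.0]

[16.5, 17.75, 14.75, 10.0, 9.0]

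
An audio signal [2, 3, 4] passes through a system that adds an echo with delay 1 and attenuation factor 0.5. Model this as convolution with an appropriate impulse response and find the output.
Direct-path + delayed-attenuated-path model → impulse response h = [1, 0.5] (1 at lag 0, 0.5 at lag 1). Output y[n] = x[n] + 0.5·x[n - 1] (with x[n] = 0 outside 0..2): y[0] = 2 + 0.5×0 = 2; y[1] = 3 + 0.5×2 = 4.0; y[2] = 4 + 0.5×3 = 5.5; y[3] = 0 + 0.5×4 = 2.0. So y = [2, 4.0, 5.5, 2.0]

[2, 4.0, 5.5, 2.0]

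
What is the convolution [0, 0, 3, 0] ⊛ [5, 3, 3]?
y[0] = 0×5 = 0; y[1] = 0×3 + 0×5 = 0; y[2] = 0×3 + 0×3 + 3×5 = 15; y[3] = 0×3 + 3×3 + 0×5 = 9; y[4] = 3×3 + 0×3 = 9; y[5] = 0×3 = 0

[0, 0, 15, 9, 9, 0]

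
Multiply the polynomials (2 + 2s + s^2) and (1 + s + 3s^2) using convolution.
Ascending coefficients: a = [2, 2, 1], b = [1, 1, 3]. c[0] = 2×1 = 2; c[1] = 2×1 + 2×1 = 4; c[2] = 2×3 + 2×1 + 1×1 = 9; c[3] = 2×3 + 1×1 = 7; c[4] = 1×3 = 3. Result coefficients: [2, 4, 9, 7, 3] → 2 + 4s + 9s^2 + 7s^3 + 3s^4

2 + 4s + 9s^2 + 7s^3 + 3s^4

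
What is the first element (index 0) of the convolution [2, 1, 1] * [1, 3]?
Use y[k] = Σ_i a[i]·b[k-i] at k=0. y[0] = 2×1 = 2

2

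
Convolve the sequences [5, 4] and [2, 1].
y[0] = 5×2 = 10; y[1] = 5×1 + 4×2 = 13; y[2] = 4×1 = 4

[10, 13, 4]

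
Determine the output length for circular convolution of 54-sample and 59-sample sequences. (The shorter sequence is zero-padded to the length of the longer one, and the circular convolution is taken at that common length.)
Circular convolution (zero-padding the shorter input) has length max(m, n) = max(54, 59) = 59

59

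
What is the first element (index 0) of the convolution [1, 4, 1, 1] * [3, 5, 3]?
Use y[k] = Σ_i a[i]·b[k-i] at k=0. y[0] = 1×3 = 3

3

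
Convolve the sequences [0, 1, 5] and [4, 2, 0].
y[0] = 0×4 = 0; y[1] = 0×2 + 1×4 = 4; y[2] = 0×0 + 1×2 + 5×4 = 22; y[3] = 1×0 + 5×2 = 10; y[4] = 5×0 = 0

[0, 4, 22, 10, 0]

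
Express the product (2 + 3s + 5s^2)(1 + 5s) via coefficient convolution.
Ascending coefficients: a = [2, 3, 5], b = [1, 5]. c[0] = 2×1 = 2; c[1] = 2×5 + 3×1 = 13; c[2] = 3×5 + 5×1 = 20; c[3] = 5×5 = 25. Result coefficients: [2, 13, 20, 25] → 2 + 13s + 20s^2 + 25s^3

2 + 13s + 20s^2 + 25s^3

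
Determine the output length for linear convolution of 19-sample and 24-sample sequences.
Linear/full convolution length: m + n - 1 = 19 + 24 - 1 = 42

42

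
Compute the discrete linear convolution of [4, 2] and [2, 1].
y[0] = 4×2 = 8; y[1] = 4×1 + 2×2 = 8; y[2] = 2×1 = 2

[8, 8, 2]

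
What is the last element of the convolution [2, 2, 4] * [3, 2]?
Use y[k] = Σ_i a[i]·b[k-i] at k=3. y[3] = 4×2 = 8

8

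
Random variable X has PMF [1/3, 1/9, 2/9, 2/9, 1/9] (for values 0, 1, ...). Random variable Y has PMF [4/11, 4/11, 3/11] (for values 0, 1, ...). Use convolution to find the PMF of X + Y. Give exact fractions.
P(X+Y=k) = Σ_i P(X=i)·P(Y=k-i) — a convolution of [1/3, 1/9, 2/9, 2/9, 1/9] and [4/11, 4/11, 3/11]. P(X+Y=0) = (1/3)×(4/11) = 4/33; P(X+Y=1) = (1/3)×(4/11) + (1/9)×(4/11) = 4/33 + 4/99 = 16/99; P(X+Y=2) = (1/3)×(3/11) + (1/9)×(4/11) + (2/9)×(4/11) = 1/11 + 4/99 + 8/99 = 7/33; P(X+Y=3) = (1/9)×(3/11) + (2/9)×(4/11) + (2/9)×(4/11) = 1/33 + 8/99 + 8/99 = 19/99; P(X+Y=4) = (2/9)×(3/11) + (2/9)×(4/11) + (1/9)×(4/11) = 2/33 + 8/99 + 4/99 = 2/11; P(X+Y=5) = (2/9)×(3/11) + (1/9)×(4/11) = 2/33 + 4/99 = 10/99; P(X+Y=6) = (1/9)×(3/11) = 1/33. PMF: [4/33, 16/99, 7/33, 19/99, 2/11, 10/99, 1/33] (sums to 1 ✓)

[4/33, 16/99, 7/33, 19/99, 2/11, 10/99, 1/33]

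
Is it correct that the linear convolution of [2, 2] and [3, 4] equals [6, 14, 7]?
Recompute linear convolution of [2, 2] and [3, 4]: y[0] = 2×3 = 6; y[1] = 2×4 + 2×3 = 14; y[2] = 2×4 = 8 → [6, 14, 8]. Compare to given [6, 14, 7]: they differ at index 2: given 7, correct 8, so answer: No

No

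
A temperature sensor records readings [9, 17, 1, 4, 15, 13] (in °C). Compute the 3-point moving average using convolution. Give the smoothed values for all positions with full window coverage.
3-point moving average kernel = [1, 1, 1]. Apply in 'valid' mode (full window coverage): avg[0] = (9 + 17 + 1) / 3 = 9.0; avg[1] = (17 + 1 + 4) / 3 = 7.33; avg[2] = (1 + 4 + 15) / 3 = 6.67; avg[3] = (4 + 15 + 13) / 3 = 10.67. Smoothed values: [9.0, 7.33, 6.67, 10.67]

[9.0, 7.33, 6.67, 10.67]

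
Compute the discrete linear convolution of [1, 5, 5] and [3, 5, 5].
y[0] = 1×3 = 3; y[1] = 1×5 + 5×3 = 20; y[2] = 1×5 + 5×5 + 5×3 = 45; y[3] = 5×5 + 5×5 = 50; y[4] = 5×5 = 25

[3, 20, 45, 50, 25]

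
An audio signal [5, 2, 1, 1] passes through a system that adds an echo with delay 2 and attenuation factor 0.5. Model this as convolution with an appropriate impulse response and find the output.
Direct-path + delayed-attenuated-path model → impulse response h = [1, 0, 0.5] (1 at lag 0, 0.5 at lag 2). Output y[n] = x[n] + 0.5·x[n - 2] (with x[n] = 0 outside 0..3): y[0] = 5 + 0.5×0 = 5; y[1] = 2 + 0.5×0 = 2; y[2] = 1 + 0.5×5 = 3.5; y[3] = 1 + 0.5×2 = 2.0; y[4] = 0 + 0.5×1 = 0.5; y[5] = 0 + 0.5×1 = 0.5. So y = [5, 2, 3.5, 2.0, 0.5, 0.5]

[5, 2, 3.5, 2.0, 0.5, 0.5]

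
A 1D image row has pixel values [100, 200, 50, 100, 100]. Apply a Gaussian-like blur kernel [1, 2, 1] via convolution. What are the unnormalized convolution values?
Convolve image row [100, 200, 50, 100, 100] with kernel [1, 2, 1]: y[0] = 100×1 = 100; y[1] = 100×2 + 200×1 = 400; y[2] = 100×1 + 200×2 + 50×1 = 550; y[3] = 200×1 + 50×2 + 100×1 = 400; y[4] = 50×1 + 100×2 + 100×1 = 350; y[5] = 100×1 + 100×2 = 300; y[6] = 100×1 = 100 → [100, 400, 550, 400, 350, 300, 100]. Normalization factor = sum(kernel) = 4.

[100, 400, 550, 400, 350, 300, 100]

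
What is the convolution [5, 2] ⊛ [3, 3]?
y[0] = 5×3 = 15; y[1] = 5×3 + 2×3 = 21; y[2] = 2×3 = 6

[15, 21, 6]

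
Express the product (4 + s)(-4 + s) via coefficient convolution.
Ascending coefficients: a = [4, 1], b = [-4, 1]. c[0] = 4×-4 = -16; c[1] = 4×1 + 1×-4 = 0; c[2] = 1×1 = 1. Result coefficients: [-16, 0, 1] → -16 + s^2

-16 + s^2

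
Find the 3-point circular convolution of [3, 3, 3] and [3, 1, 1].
Use y[k] = Σ_j x[j]·h[(k-j) mod 3]. y[0] = 3×3 + 3×1 + 3×1 = 15; y[1] = 3×1 + 3×3 + 3×1 = 15; y[2] = 3×1 + 3×1 + 3×3 = 15. Result: [15, 15, 15]

[15, 15, 15]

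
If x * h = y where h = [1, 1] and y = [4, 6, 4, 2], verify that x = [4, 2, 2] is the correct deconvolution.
Forward-compute [4, 2, 2] * [1, 1]: y[0] = 4×1 = 4; y[1] = 4×1 + 2×1 = 6; y[2] = 2×1 + 2×1 = 4; y[3] = 2×1 = 2 → [4, 6, 4, 2]. Matches given y = [4, 6, 4, 2], so verified.

Verified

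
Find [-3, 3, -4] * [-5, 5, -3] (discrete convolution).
y[0] = -3×-5 = 15; y[1] = -3×5 + 3×-5 = -30; y[2] = -3×-3 + 3×5 + -4×-5 = 44; y[3] = 3×-3 + -4×5 = -29; y[4] = -4×-3 = 12

[15, -30, 44, -29, 12]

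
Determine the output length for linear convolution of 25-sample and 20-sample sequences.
Linear/full convolution length: m + n - 1 = 25 + 20 - 1 = 44

44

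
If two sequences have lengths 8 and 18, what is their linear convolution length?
Linear/full convolution length: m + n - 1 = 8 + 18 - 1 = 25

25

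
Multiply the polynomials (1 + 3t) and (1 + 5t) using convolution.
Ascending coefficients: a = [1, 3], b = [1, 5]. c[0] = 1×1 = 1; c[1] = 1×5 + 3×1 = 8; c[2] = 3×5 = 15. Result coefficients: [1, 8, 15] → 1 + 8t + 15t^2

1 + 8t + 15t^2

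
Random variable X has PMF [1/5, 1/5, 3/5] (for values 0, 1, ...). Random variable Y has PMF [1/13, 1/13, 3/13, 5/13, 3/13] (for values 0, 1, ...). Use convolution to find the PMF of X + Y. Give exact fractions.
P(X+Y=k) = Σ_i P(X=i)·P(Y=k-i) — a convolution of [1/5, 1/5, 3/5] and [1/13, 1/13, 3/13, 5/13, 3/13]. P(X+Y=0) = (1/5)×(1/13) = 1/65; P(X+Y=1) = (1/5)×(1/13) + (1/5)×(1/13) = 1/65 + 1/65 = 2/65; P(X+Y=2) = (1/5)×(3/13) + (1/5)×(1/13) + (3/5)×(1/13) = 3/65 + 1/65 + 3/65 = 7/65; P(X+Y=3) = (1/5)×(5/13) + (1/5)×(3/13) + (3/5)×(1/13) = 1/13 + 3/65 + 3/65 = 11/65; P(X+Y=4) = (1/5)×(3/13) + (1/5)×(5/13) + (3/5)×(3/13) = 3/65 + 1/13 + 9/65 = 17/65; P(X+Y=5) = (1/5)×(3/13) + (3/5)×(5/13) = 3/65 + 3/13 = 18/65; P(X+Y=6) = (3/5)×(3/13) = 9/65. PMF: [1/65, 2/65, 7/65, 11/65, 17/65, 18/65, 9/65] (sums to 1 ✓)

[1/65, 2/65, 7/65, 11/65, 17/65, 18/65, 9/65]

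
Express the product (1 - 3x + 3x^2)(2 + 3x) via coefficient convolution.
Ascending coefficients: a = [1, -3, 3], b = [2, 3]. c[0] = 1×2 = 2; c[1] = 1×3 + -3×2 = -3; c[2] = -3×3 + 3×2 = -3; c[3] = 3×3 = 9. Result coefficients: [2, -3, -3, 9] → 2 - 3x - 3x^2 + 9x^3

2 - 3x - 3x^2 + 9x^3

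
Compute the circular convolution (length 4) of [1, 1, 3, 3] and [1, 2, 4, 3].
Use y[k] = Σ_j f[j]·g[(k-j) mod 4]. y[0] = 1×1 + 1×3 + 3×4 + 3×2 = 22; y[1] = 1×2 + 1×1 + 3×3 + 3×4 = 24; y[2] = 1×4 + 1×2 + 3×1 + 3×3 = 18; y[3] = 1×3 + 1×4 + 3×2 + 3×1 = 16. Result: [22, 24, 18, 16]

[22, 24, 18, 16]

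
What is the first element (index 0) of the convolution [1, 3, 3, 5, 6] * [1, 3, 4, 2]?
Use y[k] = Σ_i a[i]·b[k-i] at k=0. y[0] = 1×1 = 1

1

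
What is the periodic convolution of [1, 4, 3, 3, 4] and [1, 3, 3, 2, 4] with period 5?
Use y[k] = Σ_j u[j]·v[(k-j) mod 5]. y[0] = 1×1 + 4×4 + 3×2 + 3×3 + 4×3 = 44; y[1] = 1×3 + 4×1 + 3×4 + 3×2 + 4×3 = 37; y[2] = 1×3 + 4×3 + 3×1 + 3×4 + 4×2 = 38; y[3] = 1×2 + 4×3 + 3×3 + 3×1 + 4×4 = 42; y[4] = 1×4 + 4×2 + 3×3 + 3×3 + 4×1 = 34. Result: [44, 37, 38, 42, 34]

[44, 37, 38, 42, 34]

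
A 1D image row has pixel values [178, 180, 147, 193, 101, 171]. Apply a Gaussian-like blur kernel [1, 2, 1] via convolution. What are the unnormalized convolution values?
Convolve image row [178, 180, 147, 193, 101, 171] with kernel [1, 2, 1]: y[0] = 178×1 = 178; y[1] = 178×2 + 180×1 = 536; y[2] = 178×1 + 180×2 + 147×1 = 685; y[3] = 180×1 + 147×2 + 193×1 = 667; y[4] = 147×1 + 193×2 + 101×1 = 634; y[5] = 193×1 + 101×2 + 171×1 = 566; y[6] = 101×1 + 171×2 = 443; y[7] = 171×1 = 171 → [178, 536, 685, 667, 634, 566, 443, 171]. Normalization factor = sum(kernel) = 4.

[178, 536, 685, 667, 634, 566, 443, 171]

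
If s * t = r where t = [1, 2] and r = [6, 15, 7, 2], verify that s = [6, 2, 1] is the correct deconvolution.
Forward-compute [6, 2, 1] * [1, 2]: r[0] = 6×1 = 6; r[1] = 6×2 + 2×1 = 14; r[2] = 2×2 + 1×1 = 5; r[3] = 1×2 = 2 → [6, 14, 5, 2]. Does not match given r = [6, 15, 7, 2].

Not verified. [6, 2, 1] * [1, 2] = [6, 14, 5, 2], which differs from [6, 15, 7, 2] at index 1.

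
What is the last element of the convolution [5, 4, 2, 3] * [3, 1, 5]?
Use y[k] = Σ_i a[i]·b[k-i] at k=5. y[5] = 3×5 = 15

15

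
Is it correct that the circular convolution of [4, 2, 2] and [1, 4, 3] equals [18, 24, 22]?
Recompute circular convolution of [4, 2, 2] and [1, 4, 3]: y[0] = 4×1 + 2×3 + 2×4 = 18; y[1] = 4×4 + 2×1 + 2×3 = 24; y[2] = 4×3 + 2×4 + 2×1 = 22 → [18, 24, 22]. Given [18, 24, 22] matches, so answer: Yes

Yes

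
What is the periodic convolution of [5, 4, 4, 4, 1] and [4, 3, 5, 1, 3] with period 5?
Use y[k] = Σ_j x[j]·h[(k-j) mod 5]. y[0] = 5×4 + 4×3 + 4×1 + 4×5 + 1×3 = 59; y[1] = 5×3 + 4×4 + 4×3 + 4×1 + 1×5 = 52; y[2] = 5×5 + 4×3 + 4×4 + 4×3 + 1×1 = 66; y[3] = 5×1 + 4×5 + 4×3 + 4×4 + 1×3 = 56; y[4] = 5×3 + 4×1 + 4×5 + 4×3 + 1×4 = 55. Result: [59, 52, 66, 56, 55]

[59, 52, 66, 56, 55]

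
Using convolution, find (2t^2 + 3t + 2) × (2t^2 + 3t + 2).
Ascending coefficients: a = [2, 3, 2], b = [2, 3, 2]. c[0] = 2×2 = 4; c[1] = 2×3 + 3×2 = 12; c[2] = 2×2 + 3×3 + 2×2 = 17; c[3] = 3×2 + 2×3 = 12; c[4] = 2×2 = 4. Result coefficients: [4, 12, 17, 12, 4] → 4t^4 + 12t^3 + 17t^2 + 12t + 4

4t^4 + 12t^3 + 17t^2 + 12t + 4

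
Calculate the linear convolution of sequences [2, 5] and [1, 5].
y[0] = 2×1 = 2; y[1] = 2×5 + 5×1 = 15; y[2] = 5×5 = 25

[2, 15, 25]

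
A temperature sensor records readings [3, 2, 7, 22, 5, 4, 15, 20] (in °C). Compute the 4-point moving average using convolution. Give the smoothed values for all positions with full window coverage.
4-point moving average kernel = [1, 1, 1, 1]. Apply in 'valid' mode (full window coverage): avg[0] = (3 + 2 + 7 + 22) / 4 = 8.5; avg[1] = (2 + 7 + 22 + 5) / 4 = 9.0; avg[2] = (7 + 22 + 5 + 4) / 4 = 9.5; avg[3] = (22 + 5 + 4 + 15) / 4 = 11.5; avg[4] = (5 + 4 + 15 + 20) / 4 = 11.0. Smoothed values: [8.5, 9.0, 9.5, 11.5, 11.0]

[8.5, 9.0, 9.5, 11.5, 11.0]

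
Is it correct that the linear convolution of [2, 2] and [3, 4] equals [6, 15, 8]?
Recompute linear convolution of [2, 2] and [3, 4]: y[0] = 2×3 = 6; y[1] = 2×4 + 2×3 = 14; y[2] = 2×4 = 8 → [6, 14, 8]. Compare to given [6, 15, 8]: they differ at index 1: given 15, correct 14, so answer: No

No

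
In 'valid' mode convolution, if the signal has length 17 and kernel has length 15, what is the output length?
'Valid' mode counts only positions where the kernel fully overlaps the signal: m - n + 1 = 17 - 15 + 1 = 3

3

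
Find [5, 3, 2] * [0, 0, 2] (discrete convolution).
y[0] = 5×0 = 0; y[1] = 5×0 + 3×0 = 0; y[2] = 5×2 + 3×0 + 2×0 = 10; y[3] = 3×2 + 2×0 = 6; y[4] = 2×2 = 4

[0, 0, 10, 6, 4]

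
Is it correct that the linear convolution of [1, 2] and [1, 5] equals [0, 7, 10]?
Recompute linear convolution of [1, 2] and [1, 5]: y[0] = 1×1 = 1; y[1] = 1×5 + 2×1 = 7; y[2] = 2×5 = 10 → [1, 7, 10]. Compare to given [0, 7, 10]: they differ at index 0: given 0, correct 1, so answer: No

No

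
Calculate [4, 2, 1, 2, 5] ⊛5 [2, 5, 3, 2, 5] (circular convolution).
Use y[k] = Σ_j f[j]·g[(k-j) mod 5]. y[0] = 4×2 + 2×5 + 1×2 + 2×3 + 5×5 = 51; y[1] = 4×5 + 2×2 + 1×5 + 2×2 + 5×3 = 48; y[2] = 4×3 + 2×5 + 1×2 + 2×5 + 5×2 = 44; y[3] = 4×2 + 2×3 + 1×5 + 2×2 + 5×5 = 48; y[4] = 4×5 + 2×2 + 1×3 + 2×5 + 5×2 = 47. Result: [51, 48, 44, 48, 47]

[51, 48, 44, 48, 47]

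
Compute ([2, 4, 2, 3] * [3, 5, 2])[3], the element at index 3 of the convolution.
Use y[k] = Σ_i a[i]·b[k-i] at k=3. y[3] = 4×2 + 2×5 + 3×3 = 27

27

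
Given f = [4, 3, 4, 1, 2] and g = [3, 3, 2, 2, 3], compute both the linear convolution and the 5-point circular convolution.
Linear: y_lin[0] = 4×3 = 12; y_lin[1] = 4×3 + 3×3 = 21; y_lin[2] = 4×2 + 3×3 + 4×3 = 29; y_lin[3] = 4×2 + 3×2 + 4×3 + 1×3 = 29; y_lin[4] = 4×3 + 3×2 + 4×2 + 1×3 + 2×3 = 35; y_lin[5] = 3×3 + 4×2 + 1×2 + 2×3 = 25; y_lin[6] = 4×3 + 1×2 + 2×2 = 18; y_lin[7] = 1×3 + 2×2 = 7; y_lin[8] = 2×3 = 6 → [12, 21, 29, 29, 35, 25, 18, 7, 6]. Circular (length 5): y[0] = 4×3 + 3×3 + 4×2 + 1×2 + 2×3 = 37; y[1] = 4×3 + 3×3 + 4×3 + 1×2 + 2×2 = 39; y[2] = 4×2 + 3×3 + 4×3 + 1×3 + 2×2 = 36; y[3] = 4×2 + 3×2 + 4×3 + 1×3 + 2×3 = 35; y[4] = 4×3 + 3×2 + 4×2 + 1×3 + 2×3 = 35 → [37, 39, 36, 35, 35]

Linear: [12, 21, 29, 29, 35, 25, 18, 7, 6], Circular: [37, 39, 36, 35, 35]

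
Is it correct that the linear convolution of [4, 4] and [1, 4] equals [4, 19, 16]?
Recompute linear convolution of [4, 4] and [1, 4]: y[0] = 4×1 = 4; y[1] = 4×4 + 4×1 = 20; y[2] = 4×4 = 16 → [4, 20, 16]. Compare to given [4, 19, 16]: they differ at index 1: given 19, correct 20, so answer: No

No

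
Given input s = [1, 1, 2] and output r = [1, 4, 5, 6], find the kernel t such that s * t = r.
Output length 4 = len(s) + len(t) - 1 ⇒ len(t) = 2. Solve t forward using t[k] = (r[k] - Σ_{i≥1} s[i]·t[k-i]) / s[0]: t[0] = r[0] / s[0] = 1 / 1 = 1; t[1] = (r[1] - 1×1) / s[0] = (4 - 1×1) / 1 = 3. So t = [1, 3]. Forward-check [1, 1, 2] * [1, 3]: r[0] = 1×1 = 1; r[1] = 1×3 + 1×1 = 4; r[2] = 1×3 + 2×1 = 5; r[3] = 2×3 = 6 → [1, 4, 5, 6] ✓

[1, 3]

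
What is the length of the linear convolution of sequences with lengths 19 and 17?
Linear/full convolution length: m + n - 1 = 19 + 17 - 1 = 35

35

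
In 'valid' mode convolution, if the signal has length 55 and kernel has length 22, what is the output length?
'Valid' mode counts only positions where the kernel fully overlaps the signal: m - n + 1 = 55 - 22 + 1 = 34

34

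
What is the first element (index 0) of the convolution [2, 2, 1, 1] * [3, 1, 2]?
Use y[k] = Σ_i a[i]·b[k-i] at k=0. y[0] = 2×3 = 6

6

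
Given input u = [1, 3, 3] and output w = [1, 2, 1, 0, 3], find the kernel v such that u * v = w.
Output length 5 = len(u) + len(v) - 1 ⇒ len(v) = 3. Solve v forward using v[k] = (w[k] - Σ_{i≥1} u[i]·v[k-i]) / u[0]: v[0] = w[0] / u[0] = 1 / 1 = 1; v[1] = (w[1] - 3×1) / u[0] = (2 - 3×1) / 1 = -1; v[2] = (w[2] - 3×-1 - 3×1) / u[0] = (1 - 3×-1 - 3×1) / 1 = 1. So v = [1, -1, 1]. Forward-check [1, 3, 3] * [1, -1, 1]: w[0] = 1×1 = 1; w[1] = 1×-1 + 3×1 = 2; w[2] = 1×1 + 3×-1 + 3×1 = 1; w[3] = 3×1 + 3×-1 = 0; w[4] = 3×1 = 3 → [1, 2, 1, 0, 3] ✓

[1, -1, 1]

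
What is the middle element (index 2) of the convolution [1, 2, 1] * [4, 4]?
Use y[k] = Σ_i a[i]·b[k-i] at k=2. y[2] = 2×4 + 1×4 = 12

12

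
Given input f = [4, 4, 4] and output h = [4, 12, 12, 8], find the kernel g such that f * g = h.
Output length 4 = len(f) + len(g) - 1 ⇒ len(g) = 2. Solve g forward using g[k] = (h[k] - Σ_{i≥1} f[i]·g[k-i]) / f[0]: g[0] = h[0] / f[0] = 4 / 4 = 1; g[1] = (h[1] - 4×1) / f[0] = (12 - 4×1) / 4 = 2. So g = [1, 2]. Forward-check [4, 4, 4] * [1, 2]: h[0] = 4×1 = 4; h[1] = 4×2 + 4×1 = 12; h[2] = 4×2 + 4×1 = 12; h[3] = 4×2 = 8 → [4, 12, 12, 8] ✓

[1, 2]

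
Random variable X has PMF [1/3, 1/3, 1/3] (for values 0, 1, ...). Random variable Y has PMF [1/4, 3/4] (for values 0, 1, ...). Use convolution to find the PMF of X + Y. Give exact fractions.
P(X+Y=k) = Σ_i P(X=i)·P(Y=k-i) — a convolution of [1/3, 1/3, 1/3] and [1/4, 3/4]. P(X+Y=0) = (1/3)×(1/4) = 1/12; P(X+Y=1) = (1/3)×(3/4) + (1/3)×(1/4) = 1/4 + 1/12 = 1/3; P(X+Y=2) = (1/3)×(3/4) + (1/3)×(1/4) = 1/4 + 1/12 = 1/3; P(X+Y=3) = (1/3)×(3/4) = 1/4. PMF: [1/12, 1/3, 1/3, 1/4] (sums to 1 ✓)

[1/12, 1/3, 1/3, 1/4]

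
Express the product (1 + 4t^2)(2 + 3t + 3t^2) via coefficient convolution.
Ascending coefficients: a = [1, 0, 4], b = [2, 3, 3]. c[0] = 1×2 = 2; c[1] = 1×3 + 0×2 = 3; c[2] = 1×3 + 0×3 + 4×2 = 11; c[3] = 0×3 + 4×3 = 12; c[4] = 4×3 = 12. Result coefficients: [2, 3, 11, 12, 12] → 2 + 3t + 11t^2 + 12t^3 + 12t^4

2 + 3t + 11t^2 + 12t^3 + 12t^4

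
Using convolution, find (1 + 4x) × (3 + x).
Ascending coefficients: a = [1, 4], b = [3, 1]. c[0] = 1×3 = 3; c[1] = 1×1 + 4×3 = 13; c[2] = 4×1 = 4. Result coefficients: [3, 13, 4] → 3 + 13x + 4x^2

3 + 13x + 4x^2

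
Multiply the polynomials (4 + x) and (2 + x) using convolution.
Ascending coefficients: a = [4, 1], b = [2, 1]. c[0] = 4×2 = 8; c[1] = 4×1 + 1×2 = 6; c[2] = 1×1 = 1. Result coefficients: [8, 6, 1] → 8 + 6x + x^2

8 + 6x + x^2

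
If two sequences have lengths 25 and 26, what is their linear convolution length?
Linear/full convolution length: m + n - 1 = 25 + 26 - 1 = 50

50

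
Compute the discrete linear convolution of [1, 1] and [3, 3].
y[0] = 1×3 = 3; y[1] = 1×3 + 1×3 = 6; y[2] = 1×3 = 3

[3, 6, 3]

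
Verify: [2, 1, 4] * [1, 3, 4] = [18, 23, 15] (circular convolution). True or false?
Recompute circular convolution of [2, 1, 4] and [1, 3, 4]: y[0] = 2×1 + 1×4 + 4×3 = 18; y[1] = 2×3 + 1×1 + 4×4 = 23; y[2] = 2×4 + 1×3 + 4×1 = 15 → [18, 23, 15]. Given [18, 23, 15] matches, so answer: Yes

Yes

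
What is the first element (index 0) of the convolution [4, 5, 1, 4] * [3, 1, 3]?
Use y[k] = Σ_i a[i]·b[k-i] at k=0. y[0] = 4×3 = 12

12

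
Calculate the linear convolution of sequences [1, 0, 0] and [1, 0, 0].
y[0] = 1×1 = 1; y[1] = 1×0 + 0×1 = 0; y[2] = 1×0 + 0×0 + 0×1 = 0; y[3] = 0×0 + 0×0 = 0; y[4] = 0×0 = 0

[1, 0, 0, 0, 0]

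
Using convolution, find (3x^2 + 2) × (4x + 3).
Ascending coefficients: a = [2, 0, 3], b = [3, 4]. c[0] = 2×3 = 6; c[1] = 2×4 + 0×3 = 8; c[2] = 0×4 + 3×3 = 9; c[3] = 3×4 = 12. Result coefficients: [6, 8, 9, 12] → 12x^3 + 9x^2 + 8x + 6

12x^3 + 9x^2 + 8x + 6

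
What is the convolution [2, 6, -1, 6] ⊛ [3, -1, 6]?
y[0] = 2×3 = 6; y[1] = 2×-1 + 6×3 = 16; y[2] = 2×6 + 6×-1 + -1×3 = 3; y[3] = 6×6 + -1×-1 + 6×3 = 55; y[4] = -1×6 + 6×-1 = -12; y[5] = 6×6 = 36

[6, 16, 3, 55, -12, 36]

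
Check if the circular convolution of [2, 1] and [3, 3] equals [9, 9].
Recompute circular convolution of [2, 1] and [3, 3]: y[0] = 2×3 + 1×3 = 9; y[1] = 2×3 + 1×3 = 9 → [9, 9]. Given [9, 9] matches, so answer: Yes

Yes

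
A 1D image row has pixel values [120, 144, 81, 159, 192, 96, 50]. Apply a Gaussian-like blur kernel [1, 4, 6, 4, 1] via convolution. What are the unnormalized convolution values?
Convolve image row [120, 144, 81, 159, 192, 96, 50] with kernel [1, 4, 6, 4, 1]: y[0] = 120×1 = 120; y[1] = 120×4 + 144×1 = 624; y[2] = 120×6 + 144×4 + 81×1 = 1377; y[3] = 120×4 + 144×6 + 81×4 + 159×1 = 1827; y[4] = 120×1 + 144×4 + 81×6 + 159×4 + 192×1 = 2010; y[5] = 144×1 + 81×4 + 159×6 + 192×4 + 96×1 = 2286; y[6] = 81×1 + 159×4 + 192×6 + 96×4 + 50×1 = 2303; y[7] = 159×1 + 192×4 + 96×6 + 50×4 = 1703; y[8] = 192×1 + 96×4 + 50×6 = 876; y[9] = 96×1 + 50×4 = 296; y[10] = 50×1 = 50 → [120, 624, 1377, 1827, 2010, 2286, 2303, 1703, 876, 296, 50]. Normalization factor = sum(kernel) = 16.

[120, 624, 1377, 1827, 2010, 2286, 2303, 1703, 876, 296, 50]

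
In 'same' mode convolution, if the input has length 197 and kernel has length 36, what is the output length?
'Same' mode returns an output with the same length as the input: 197

197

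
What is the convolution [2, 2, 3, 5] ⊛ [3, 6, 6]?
y[0] = 2×3 = 6; y[1] = 2×6 + 2×3 = 18; y[2] = 2×6 + 2×6 + 3×3 = 33; y[3] = 2×6 + 3×6 + 5×3 = 45; y[4] = 3×6 + 5×6 = 48; y[5] = 5×6 = 30

[6, 18, 33, 45, 48, 30]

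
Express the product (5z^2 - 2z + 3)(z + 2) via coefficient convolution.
Ascending coefficients: a = [3, -2, 5], b = [2, 1]. c[0] = 3×2 = 6; c[1] = 3×1 + -2×2 = -1; c[2] = -2×1 + 5×2 = 8; c[3] = 5×1 = 5. Result coefficients: [6, -1, 8, 5] → 5z^3 + 8z^2 - z + 6

5z^3 + 8z^2 - z + 6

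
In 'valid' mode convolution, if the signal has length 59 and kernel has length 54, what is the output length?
'Valid' mode counts only positions where the kernel fully overlaps the signal: m - n + 1 = 59 - 54 + 1 = 6

6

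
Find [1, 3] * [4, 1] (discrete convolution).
y[0] = 1×4 = 4; y[1] = 1×1 + 3×4 = 13; y[2] = 3×1 = 3

[4, 13, 3]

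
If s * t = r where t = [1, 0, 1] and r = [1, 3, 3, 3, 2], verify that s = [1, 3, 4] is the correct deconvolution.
Forward-compute [1, 3, 4] * [1, 0, 1]: r[0] = 1×1 = 1; r[1] = 1×0 + 3×1 = 3; r[2] = 1×1 + 3×0 + 4×1 = 5; r[3] = 3×1 + 4×0 = 3; r[4] = 4×1 = 4 → [1, 3, 5, 3, 4]. Does not match given r = [1, 3, 3, 3, 2].

Not verified. [1, 3, 4] * [1, 0, 1] = [1, 3, 5, 3, 4], which differs from [1, 3, 3, 3, 2] at index 2.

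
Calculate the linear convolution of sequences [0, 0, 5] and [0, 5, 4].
y[0] = 0×0 = 0; y[1] = 0×5 + 0×0 = 0; y[2] = 0×4 + 0×5 + 5×0 = 0; y[3] = 0×4 + 5×5 = 25; y[4] = 5×4 = 20

[0, 0, 0, 25, 20]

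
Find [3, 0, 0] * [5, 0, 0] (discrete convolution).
y[0] = 3×5 = 15; y[1] = 3×0 + 0×5 = 0; y[2] = 3×0 + 0×0 + 0×5 = 0; y[3] = 0×0 + 0×0 = 0; y[4] = 0×0 = 0

[15, 0, 0, 0, 0]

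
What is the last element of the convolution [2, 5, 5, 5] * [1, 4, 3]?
Use y[k] = Σ_i a[i]·b[k-i] at k=5. y[5] = 5×3 = 15

15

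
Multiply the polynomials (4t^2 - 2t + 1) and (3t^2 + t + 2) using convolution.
Ascending coefficients: a = [1, -2, 4], b = [2, 1, 3]. c[0] = 1×2 = 2; c[1] = 1×1 + -2×2 = -3; c[2] = 1×3 + -2×1 + 4×2 = 9; c[3] = -2×3 + 4×1 = -2; c[4] = 4×3 = 12. Result coefficients: [2, -3, 9, -2, 12] → 12t^4 - 2t^3 + 9t^2 - 3t + 2

12t^4 - 2t^3 + 9t^2 - 3t + 2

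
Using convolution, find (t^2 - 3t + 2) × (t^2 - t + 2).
Ascending coefficients: a = [2, -3, 1], b = [2, -1, 1]. c[0] = 2×2 = 4; c[1] = 2×-1 + -3×2 = -8; c[2] = 2×1 + -3×-1 + 1×2 = 7; c[3] = -3×1 + 1×-1 = -4; c[4] = 1×1 = 1. Result coefficients: [4, -8, 7, -4, 1] → t^4 - 4t^3 + 7t^2 - 8t + 4

t^4 - 4t^3 + 7t^2 - 8t + 4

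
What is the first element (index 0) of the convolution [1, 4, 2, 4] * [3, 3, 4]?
Use y[k] = Σ_i a[i]·b[k-i] at k=0. y[0] = 1×3 = 3

3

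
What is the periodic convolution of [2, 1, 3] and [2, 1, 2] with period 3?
Use y[k] = Σ_j a[j]·b[(k-j) mod 3]. y[0] = 2×2 + 1×2 + 3×1 = 9; y[1] = 2×1 + 1×2 + 3×2 = 10; y[2] = 2×2 + 1×1 + 3×2 = 11. Result: [9, 10, 11]

[9, 10, 11]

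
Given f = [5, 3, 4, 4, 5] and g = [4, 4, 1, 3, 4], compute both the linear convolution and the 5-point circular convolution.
Linear: y_lin[0] = 5×4 = 20; y_lin[1] = 5×4 + 3×4 = 32; y_lin[2] = 5×1 + 3×4 + 4×4 = 33; y_lin[3] = 5×3 + 3×1 + 4×4 + 4×4 = 50; y_lin[4] = 5×4 + 3×3 + 4×1 + 4×4 + 5×4 = 69; y_lin[5] = 3×4 + 4×3 + 4×1 + 5×4 = 48; y_lin[6] = 4×4 + 4×3 + 5×1 = 33; y_lin[7] = 4×4 + 5×3 = 31; y_lin[8] = 5×4 = 20 → [20, 32, 33, 50, 69, 48, 33, 31, 20]. Circular (length 5): y[0] = 5×4 + 3×4 + 4×3 + 4×1 + 5×4 = 68; y[1] = 5×4 + 3×4 + 4×4 + 4×3 + 5×1 = 65; y[2] = 5×1 + 3×4 + 4×4 + 4×4 + 5×3 = 64; y[3] = 5×3 + 3×1 + 4×4 + 4×4 + 5×4 = 70; y[4] = 5×4 + 3×3 + 4×1 + 4×4 + 5×4 = 69 → [68, 65, 64, 70, 69]

Linear: [20, 32, 33, 50, 69, 48, 33, 31, 20], Circular: [68, 65, 64, 70, 69]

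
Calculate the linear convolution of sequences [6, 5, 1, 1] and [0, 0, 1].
y[0] = 6×0 = 0; y[1] = 6×0 + 5×0 = 0; y[2] = 6×1 + 5×0 + 1×0 = 6; y[3] = 5×1 + 1×0 + 1×0 = 5; y[4] = 1×1 + 1×0 = 1; y[5] = 1×1 = 1

[0, 0, 6, 5, 1, 1]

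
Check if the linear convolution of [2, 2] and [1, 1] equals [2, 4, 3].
Recompute linear convolution of [2, 2] and [1, 1]: y[0] = 2×1 = 2; y[1] = 2×1 + 2×1 = 4; y[2] = 2×1 = 2 → [2, 4, 2]. Compare to given [2, 4, 3]: they differ at index 2: given 3, correct 2, so answer: No

No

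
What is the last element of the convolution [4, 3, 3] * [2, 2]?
Use y[k] = Σ_i a[i]·b[k-i] at k=3. y[3] = 3×2 = 6

6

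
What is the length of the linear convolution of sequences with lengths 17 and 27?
Linear/full convolution length: m + n - 1 = 17 + 27 - 1 = 43

43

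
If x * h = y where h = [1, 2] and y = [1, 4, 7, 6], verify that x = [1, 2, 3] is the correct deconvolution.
Forward-compute [1, 2, 3] * [1, 2]: y[0] = 1×1 = 1; y[1] = 1×2 + 2×1 = 4; y[2] = 2×2 + 3×1 = 7; y[3] = 3×2 = 6 → [1, 4, 7, 6]. Matches given y = [1, 4, 7, 6], so verified.

Verified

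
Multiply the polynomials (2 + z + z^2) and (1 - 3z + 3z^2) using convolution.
Ascending coefficients: a = [2, 1, 1], b = [1, -3, 3]. c[0] = 2×1 = 2; c[1] = 2×-3 + 1×1 = -5; c[2] = 2×3 + 1×-3 + 1×1 = 4; c[3] = 1×3 + 1×-3 = 0; c[4] = 1×3 = 3. Result coefficients: [2, -5, 4, 0, 3] → 2 - 5z + 4z^2 + 3z^4

2 - 5z + 4z^2 + 3z^4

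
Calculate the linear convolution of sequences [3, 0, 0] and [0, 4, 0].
y[0] = 3×0 = 0; y[1] = 3×4 + 0×0 = 12; y[2] = 3×0 + 0×4 + 0×0 = 0; y[3] = 0×0 + 0×4 = 0; y[4] = 0×0 = 0

[0, 12, 0, 0, 0]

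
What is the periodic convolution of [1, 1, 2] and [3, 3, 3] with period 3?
Use y[k] = Σ_j x[j]·h[(k-j) mod 3]. y[0] = 1×3 + 1×3 + 2×3 = 12; y[1] = 1×3 + 1×3 + 2×3 = 12; y[2] = 1×3 + 1×3 + 2×3 = 12. Result: [12, 12, 12]

[12, 12, 12]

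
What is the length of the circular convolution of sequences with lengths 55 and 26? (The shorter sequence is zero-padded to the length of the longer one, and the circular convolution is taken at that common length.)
Circular convolution (zero-padding the shorter input) has length max(m, n) = max(55, 26) = 55

55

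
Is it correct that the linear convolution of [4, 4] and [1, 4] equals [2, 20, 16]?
Recompute linear convolution of [4, 4] and [1, 4]: y[0] = 4×1 = 4; y[1] = 4×4 + 4×1 = 20; y[2] = 4×4 = 16 → [4, 20, 16]. Compare to given [2, 20, 16]: they differ at index 0: given 2, correct 4, so answer: No

No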